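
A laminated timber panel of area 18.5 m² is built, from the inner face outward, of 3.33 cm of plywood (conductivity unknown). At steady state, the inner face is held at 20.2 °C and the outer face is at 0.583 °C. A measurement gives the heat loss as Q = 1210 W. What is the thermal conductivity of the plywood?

ΣR = ΔT/Q = |20.2 − 0.583|/1210 = 0.01621 K/W
L/(kA) = 0.01621 ⇒ k = 0.0333/(0.01621·18.5) = 0.111 W/m·K

k = 0.111 W/m·K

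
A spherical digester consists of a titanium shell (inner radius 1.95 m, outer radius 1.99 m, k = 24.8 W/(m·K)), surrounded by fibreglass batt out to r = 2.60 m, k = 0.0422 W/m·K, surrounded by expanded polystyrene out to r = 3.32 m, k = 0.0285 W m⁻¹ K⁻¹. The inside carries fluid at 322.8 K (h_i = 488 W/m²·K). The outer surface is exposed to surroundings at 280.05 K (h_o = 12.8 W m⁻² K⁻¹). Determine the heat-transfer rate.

Q = 93.8 W

Resistance network (inner→outer):
  R_conv,in = 1/(4πr²h) = 1/(4π·1.95²·488) = 4.288×10^-5 K/W
  R_titanium = (1/1.95 − 1/1.99)/(4πk) = 0.01031/(4π·24.8) = 3.308×10^-5 K/W
  R_fibreglass batt = (1/1.99 − 1/2.60)/(4πk) = 0.1179/(4π·0.0422) = 0.2223 K/W
  R_expanded polystyrene = (1/2.60 − 1/3.32)/(4πk) = 0.08341/(4π·0.0285) = 0.2329 K/W
  R_conv,out = 1/(4πr²h) = 1/(4π·3.32²·12.8) = 5.640×10^-4 K/W
ΣR = 4.288×10^-5 + 3.308×10^-5 + 0.2223 + 0.2329 + 5.640×10^-4 = 0.4558 K/W
Q = ΔT/ΣR = (322.8 K − 280.05 K)/0.4558 = 93.8 W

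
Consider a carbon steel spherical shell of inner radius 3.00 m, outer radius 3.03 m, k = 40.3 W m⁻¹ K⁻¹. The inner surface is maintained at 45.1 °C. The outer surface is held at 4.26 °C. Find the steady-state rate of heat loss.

Q = 4πk·ΔT/(1/r₁ − 1/r₂) = 4π × 40.3 × 40.84 / (1/3.00 − 1/3.03) = 6.27×10^6 W

Q = 6.27×10^6 W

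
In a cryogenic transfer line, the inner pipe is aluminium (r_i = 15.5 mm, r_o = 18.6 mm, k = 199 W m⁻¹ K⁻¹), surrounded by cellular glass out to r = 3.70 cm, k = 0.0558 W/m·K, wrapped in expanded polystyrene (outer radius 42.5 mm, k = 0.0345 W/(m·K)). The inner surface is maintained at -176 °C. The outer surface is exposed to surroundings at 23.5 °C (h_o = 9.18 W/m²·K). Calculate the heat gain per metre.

Q' = 66.3 W/m

Treat each layer as a resistance in series:
  R'_aluminium = ln(0.0186/0.0155)/(2πk) = 0.1823/(2π·199) = 1.458×10^-4 m·K/W
  R'_cellular glass = ln(0.0370/0.0186)/(2πk) = 0.6878/(2π·0.0558) = 1.962 m·K/W
  R'_expanded polystyrene = ln(0.0425/0.0370)/(2πk) = 0.1386/(2π·0.0345) = 0.6393 m·K/W
  R'_conv,out = 1/(2πr h) = 1/(2π·0.0425·9.18) = 0.4079 m·K/W
ΣR = 1.458×10^-4 + 1.962 + 0.6393 + 0.4079 = 3.009 m·K/W
Q' = ΔT/ΣR = (-176 °C − 23.5 °C)/3.009 = -66.3 W/m
(Negative Q' ⇒ heat flows inward; heat gain = 66.3 W/m.)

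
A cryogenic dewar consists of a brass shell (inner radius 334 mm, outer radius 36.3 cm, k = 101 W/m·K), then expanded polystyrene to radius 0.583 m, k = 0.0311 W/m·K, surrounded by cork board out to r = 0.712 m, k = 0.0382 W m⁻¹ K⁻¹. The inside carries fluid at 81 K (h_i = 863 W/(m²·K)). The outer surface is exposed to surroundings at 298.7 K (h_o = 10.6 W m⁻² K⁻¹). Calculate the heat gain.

Series thermal resistances, inner to outer:
  R_conv,in = 1/(4πr²h) = 1/(4π·0.334²·863) = 8.266×10^-4 K/W
  R_brass = (1/0.334 − 1/0.363)/(4πk) = 0.2392/(4π·101) = 1.885×10^-4 K/W
  R_expanded polystyrene = (1/0.363 − 1/0.583)/(4πk) = 1.040/(4π·0.0311) = 2.660 K/W
  R_cork board = (1/0.583 − 1/0.712)/(4πk) = 0.3108/(4π·0.0382) = 0.6474 K/W
  R_conv,out = 1/(4πr²h) = 1/(4π·0.712²·10.6) = 0.01481 K/W
ΣR = 8.266×10^-4 + 1.885×10^-4 + 2.660 + 0.6474 + 0.01481 = 3.323 K/W
Q = ΔT/ΣR = (81 K − 298.7 K)/3.323 = -65.5 W
(Negative Q ⇒ heat flows inward; heat gain = 65.5 W.)

Q = 65.5 W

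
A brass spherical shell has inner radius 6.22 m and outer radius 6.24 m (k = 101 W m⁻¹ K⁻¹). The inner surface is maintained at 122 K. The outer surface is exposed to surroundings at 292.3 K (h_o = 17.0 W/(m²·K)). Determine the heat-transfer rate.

Q = 1410 kW

Resistance network (inner→outer):
  R_brass = (1/6.22 − 1/6.24)/(4πk) = 5.153×10^-4/(4π·101) = 4.060×10^-7 K/W
  R_conv,out = 1/(4πr²h) = 1/(4π·6.24²·17.0) = 1.202×10^-4 K/W
ΣR = 4.060×10^-7 + 1.202×10^-4 = 1.206×10^-4 K/W
Q = ΔT/ΣR = (122 K − 292.3 K)/1.206×10^-4 = -1.41×10^6 W
(Negative Q ⇒ heat flows inward; heat gain = 1.41×10^6 W.)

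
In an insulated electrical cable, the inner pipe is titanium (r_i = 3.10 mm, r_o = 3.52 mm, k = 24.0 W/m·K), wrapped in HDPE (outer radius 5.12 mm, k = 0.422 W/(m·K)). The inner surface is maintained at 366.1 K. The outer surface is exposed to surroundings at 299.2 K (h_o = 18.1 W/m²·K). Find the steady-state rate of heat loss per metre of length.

Resistance network (inner→outer):
  R'_titanium = ln(0.00352/0.00310)/(2πk) = 0.1271/(2π·24.0) = 8.426×10^-4 m·K/W
  R'_HDPE = ln(0.00512/0.00352)/(2πk) = 0.3747/(2π·0.422) = 0.1413 m·K/W
  R'_conv,out = 1/(2πr h) = 1/(2π·0.00512·18.1) = 1.717 m·K/W
ΣR = 8.426×10^-4 + 0.1413 + 1.717 = 1.859 m·K/W
Q' = ΔT/ΣR = (366.1 K − 299.2 K)/1.859 = 36.0 W/m

Q' = 36.0 W/m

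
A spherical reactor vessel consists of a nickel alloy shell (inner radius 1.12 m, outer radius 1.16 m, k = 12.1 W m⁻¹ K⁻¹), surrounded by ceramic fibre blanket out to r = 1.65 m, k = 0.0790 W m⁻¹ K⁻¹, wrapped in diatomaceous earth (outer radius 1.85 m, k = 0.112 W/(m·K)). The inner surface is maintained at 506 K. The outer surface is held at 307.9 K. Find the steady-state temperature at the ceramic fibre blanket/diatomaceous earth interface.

T = 338.2 K

Treat each layer as a resistance in series:
  R_nickel alloy = (1/1.12 − 1/1.16)/(4πk) = 0.03079/(4π·12.1) = 2.025×10^-4 K/W
  R_ceramic fibre blanket = (1/1.16 − 1/1.65)/(4πk) = 0.2560/(4π·0.0790) = 0.2579 K/W
  R_diatomaceous earth = (1/1.65 − 1/1.85)/(4πk) = 0.06552/(4π·0.112) = 0.04655 K/W
ΣR = 2.025×10^-4 + 0.2579 + 0.04655 = 0.3047 K/W
Q = ΔT/ΣR = (506 K − 307.9 K)/0.3047 = 650.1 W
From the inner boundary to the ceramic fibre blanket/diatomaceous earth interface, ΣR_partial = 0.2581 K/W.
T_interface = T_in − Q·ΣR_partial = 506 K − (650.1)(0.2581) = 338.2 K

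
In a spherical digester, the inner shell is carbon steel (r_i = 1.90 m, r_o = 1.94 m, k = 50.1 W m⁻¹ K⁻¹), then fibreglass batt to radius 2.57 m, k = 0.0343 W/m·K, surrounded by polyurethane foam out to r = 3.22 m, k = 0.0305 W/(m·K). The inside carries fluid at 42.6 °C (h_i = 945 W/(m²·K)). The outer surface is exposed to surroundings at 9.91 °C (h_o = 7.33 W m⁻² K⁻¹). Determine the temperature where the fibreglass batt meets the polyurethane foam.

Series thermal resistances, inner to outer:
  R_conv,in = 1/(4πr²h) = 1/(4π·1.90²·945) = 2.333×10^-5 K/W
  R_carbon steel = (1/1.90 − 1/1.94)/(4πk) = 0.01085/(4π·50.1) = 1.724×10^-5 K/W
  R_fibreglass batt = (1/1.94 − 1/2.57)/(4πk) = 0.1264/(4π·0.0343) = 0.2932 K/W
  R_polyurethane foam = (1/2.57 − 1/3.22)/(4πk) = 0.07855/(4π·0.0305) = 0.2049 K/W
  R_conv,out = 1/(4πr²h) = 1/(4π·3.22²·7.33) = 0.001047 K/W
ΣR = 2.333×10^-5 + 1.724×10^-5 + 0.2932 + 0.2049 + 0.001047 = 0.4992 K/W
Q = ΔT/ΣR = (42.6 °C − 9.91 °C)/0.4992 = 65.48 W
From the inner boundary to the fibreglass batt/polyurethane foam interface, ΣR_partial = 0.2932 K/W.
T_interface = T_in − Q·ΣR_partial = 42.6 °C − (65.48)(0.2932) = 23.4 °C

T = 23.4 °C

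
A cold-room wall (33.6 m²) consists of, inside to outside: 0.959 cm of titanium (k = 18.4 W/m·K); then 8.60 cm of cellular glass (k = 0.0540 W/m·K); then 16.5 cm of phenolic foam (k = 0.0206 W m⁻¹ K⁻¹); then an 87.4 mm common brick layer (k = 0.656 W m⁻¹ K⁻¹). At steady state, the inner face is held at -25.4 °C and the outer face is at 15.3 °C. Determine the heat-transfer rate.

Resistance network (inner→outer):
  R_titanium = L/(kA) = 0.00959/(18.4·33.6) = 1.551×10^-5 K/W
  R_cellular glass = L/(kA) = 0.0860/(0.0540·33.6) = 0.04740 K/W
  R_phenolic foam = L/(kA) = 0.165/(0.0206·33.6) = 0.2384 K/W
  R_common brick = L/(kA) = 0.0874/(0.656·33.6) = 0.003965 K/W
ΣR = 1.551×10^-5 + 0.04740 + 0.2384 + 0.003965 = 0.2898 K/W
Q = ΔT/ΣR = (-25.4 °C − 15.3 °C)/0.2898 = -140 W
(Negative Q ⇒ heat flows inward; heat gain = 140 W.)

Q = 140 W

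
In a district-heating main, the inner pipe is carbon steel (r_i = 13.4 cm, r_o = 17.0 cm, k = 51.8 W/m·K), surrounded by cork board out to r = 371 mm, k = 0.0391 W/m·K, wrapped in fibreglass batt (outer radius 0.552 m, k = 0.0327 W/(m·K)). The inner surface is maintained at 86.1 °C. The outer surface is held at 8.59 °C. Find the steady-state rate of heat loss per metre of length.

Resistance network (inner→outer):
  R'_carbon steel = ln(0.170/0.134)/(2πk) = 0.2380/(2π·51.8) = 7.311×10^-4 m·K/W
  R'_cork board = ln(0.371/0.170)/(2πk) = 0.7804/(2π·0.0391) = 3.177 m·K/W
  R'_fibreglass batt = ln(0.552/0.371)/(2πk) = 0.3973/(2π·0.0327) = 1.934 m·K/W
ΣR = 7.311×10^-4 + 3.177 + 1.934 = 5.112 m·K/W
Q' = ΔT/ΣR = (86.1 °C − 8.59 °C)/5.112 = 15.2 W/m

Q' = 15.2 W/m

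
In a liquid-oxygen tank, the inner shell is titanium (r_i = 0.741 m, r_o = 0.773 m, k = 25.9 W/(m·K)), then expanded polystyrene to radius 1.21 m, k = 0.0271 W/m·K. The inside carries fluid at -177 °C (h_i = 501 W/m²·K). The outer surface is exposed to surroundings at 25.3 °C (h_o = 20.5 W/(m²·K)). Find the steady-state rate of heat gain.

Q = 147 W

Series thermal resistances, inner to outer:
  R_conv,in = 1/(4πr²h) = 1/(4π·0.741²·501) = 2.893×10^-4 K/W
  R_titanium = (1/0.741 − 1/0.773)/(4πk) = 0.05587/(4π·25.9) = 1.716×10^-4 K/W
  R_expanded polystyrene = (1/0.773 − 1/1.21)/(4πk) = 0.4672/(4π·0.0271) = 1.372 K/W
  R_conv,out = 1/(4πr²h) = 1/(4π·1.21²·20.5) = 0.002651 K/W
ΣR = 2.893×10^-4 + 1.716×10^-4 + 1.372 + 0.002651 = 1.375 K/W
Q = ΔT/ΣR = (-177 °C − 25.3 °C)/1.375 = -147 W
(Negative Q ⇒ heat flows inward; heat gain = 147 W.)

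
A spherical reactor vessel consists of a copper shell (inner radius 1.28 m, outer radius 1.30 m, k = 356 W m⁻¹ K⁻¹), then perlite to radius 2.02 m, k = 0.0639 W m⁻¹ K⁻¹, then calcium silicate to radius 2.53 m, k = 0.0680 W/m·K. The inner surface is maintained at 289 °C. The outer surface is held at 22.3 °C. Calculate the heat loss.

Series thermal resistances, inner to outer:
  R_copper = (1/1.28 − 1/1.30)/(4πk) = 0.01202/(4π·356) = 2.687×10^-6 K/W
  R_perlite = (1/1.30 − 1/2.02)/(4πk) = 0.2742/(4π·0.0639) = 0.3414 K/W
  R_calcium silicate = (1/2.02 − 1/2.53)/(4πk) = 0.09979/(4π·0.0680) = 0.1168 K/W
ΣR = 2.687×10^-6 + 0.3414 + 0.1168 = 0.4582 K/W
Q = ΔT/ΣR = (289 °C − 22.3 °C)/0.4582 = 582 W

Q = 582 W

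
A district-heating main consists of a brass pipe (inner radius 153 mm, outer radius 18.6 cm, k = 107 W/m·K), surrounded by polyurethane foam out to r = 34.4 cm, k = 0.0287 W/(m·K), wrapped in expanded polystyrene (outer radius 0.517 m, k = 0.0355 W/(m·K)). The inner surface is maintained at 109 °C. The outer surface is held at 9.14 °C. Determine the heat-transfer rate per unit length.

Q' = 19.1 W/m

Treat each layer as a resistance in series:
  R'_brass = ln(0.186/0.153)/(2πk) = 0.1953/(2π·107) = 2.905×10^-4 m·K/W
  R'_polyurethane foam = ln(0.344/0.186)/(2πk) = 0.6149/(2π·0.0287) = 3.410 m·K/W
  R'_expanded polystyrene = ln(0.517/0.344)/(2πk) = 0.4074/(2π·0.0355) = 1.826 m·K/W
ΣR = 2.905×10^-4 + 3.410 + 1.826 = 5.236 m·K/W
Q' = ΔT/ΣR = (109 °C − 9.14 °C)/5.236 = 19.1 W/m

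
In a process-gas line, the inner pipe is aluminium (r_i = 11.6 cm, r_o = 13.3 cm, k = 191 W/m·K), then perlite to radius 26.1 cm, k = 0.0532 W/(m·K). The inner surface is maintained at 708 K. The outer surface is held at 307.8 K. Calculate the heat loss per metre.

Q' = 198 W/m

Treat each layer as a resistance in series:
  R'_aluminium = ln(0.133/0.116)/(2πk) = 0.1368/(2π·191) = 1.140×10^-4 m·K/W
  R'_perlite = ln(0.261/0.133)/(2πk) = 0.6742/(2π·0.0532) = 2.017 m·K/W
ΣR = 1.140×10^-4 + 2.017 = 2.017 m·K/W
Q' = ΔT/ΣR = (708 K − 307.8 K)/2.017 = 198 W/m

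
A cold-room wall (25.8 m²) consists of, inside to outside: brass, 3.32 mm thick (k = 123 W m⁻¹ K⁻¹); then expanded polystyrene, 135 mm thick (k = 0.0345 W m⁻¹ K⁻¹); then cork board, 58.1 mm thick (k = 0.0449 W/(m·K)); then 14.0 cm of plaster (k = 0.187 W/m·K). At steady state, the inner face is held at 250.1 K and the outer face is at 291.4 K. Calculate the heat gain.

Series thermal resistances, inner to outer:
  R_brass = L/(kA) = 0.00332/(123·25.8) = 1.046×10^-6 K/W
  R_expanded polystyrene = L/(kA) = 0.135/(0.0345·25.8) = 0.1517 K/W
  R_cork board = L/(kA) = 0.0581/(0.0449·25.8) = 0.05015 K/W
  R_plaster = L/(kA) = 0.140/(0.187·25.8) = 0.02902 K/W
ΣR = 1.046×10^-6 + 0.1517 + 0.05015 + 0.02902 = 0.2309 K/W
Q = ΔT/ΣR = (250.1 K − 291.4 K)/0.2309 = -179 W
(Negative Q ⇒ heat flows inward; heat gain = 179 W.)

Q = 179 W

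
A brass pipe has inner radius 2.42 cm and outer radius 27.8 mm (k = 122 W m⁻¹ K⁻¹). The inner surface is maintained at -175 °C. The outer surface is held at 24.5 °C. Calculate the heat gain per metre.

Q' = 1.10×10^6 W/m

Q' = 2πk·ΔT/ln(r₂/r₁) = 2π × 122 × 199.5 / ln(0.0278/0.0242) = 1.10×10^6 W/m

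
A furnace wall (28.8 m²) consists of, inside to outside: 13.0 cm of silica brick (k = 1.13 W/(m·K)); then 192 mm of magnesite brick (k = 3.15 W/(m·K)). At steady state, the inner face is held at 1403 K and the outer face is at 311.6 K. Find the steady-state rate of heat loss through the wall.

Q = 179 kW

Series thermal resistances, inner to outer:
  R_silica brick = L/(kA) = 0.130/(1.13·28.8) = 0.003995 K/W
  R_magnesite brick = L/(kA) = 0.192/(3.15·28.8) = 0.002116 K/W
ΣR = 0.003995 + 0.002116 = 0.006111 K/W
Q = ΔT/ΣR = (1403 K − 311.6 K)/0.006111 = 1.79×10^5 W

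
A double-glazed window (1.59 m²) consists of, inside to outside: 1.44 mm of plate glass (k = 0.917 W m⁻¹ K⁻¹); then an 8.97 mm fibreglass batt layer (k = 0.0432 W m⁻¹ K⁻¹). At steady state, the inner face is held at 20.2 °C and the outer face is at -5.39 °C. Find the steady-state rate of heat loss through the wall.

Resistance network (inner→outer):
  R_plate glass = L/(kA) = 0.00144/(0.917·1.59) = 9.876×10^-4 K/W
  R_fibreglass batt = L/(kA) = 0.00897/(0.0432·1.59) = 0.1306 K/W
ΣR = 9.876×10^-4 + 0.1306 = 0.1316 K/W
Q = ΔT/ΣR = (20.2 °C − -5.39 °C)/0.1316 = 194 W

Q = 194 W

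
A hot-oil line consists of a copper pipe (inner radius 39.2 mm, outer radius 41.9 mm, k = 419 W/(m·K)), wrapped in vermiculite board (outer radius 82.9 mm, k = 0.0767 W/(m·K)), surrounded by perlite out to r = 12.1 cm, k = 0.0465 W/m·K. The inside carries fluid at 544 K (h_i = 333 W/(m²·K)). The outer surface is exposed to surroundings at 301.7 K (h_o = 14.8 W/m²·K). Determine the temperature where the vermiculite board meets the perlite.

T = 421 K

Treat each layer as a resistance in series:
  R'_conv,in = 1/(2πr h) = 1/(2π·0.0392·333) = 0.01219 m·K/W
  R'_copper = ln(0.0419/0.0392)/(2πk) = 0.06661/(2π·419) = 2.530×10^-5 m·K/W
  R'_vermiculite board = ln(0.0829/0.0419)/(2πk) = 0.6823/(2π·0.0767) = 1.416 m·K/W
  R'_perlite = ln(0.121/0.0829)/(2πk) = 0.3782/(2π·0.0465) = 1.294 m·K/W
  R'_conv,out = 1/(2πr h) = 1/(2π·0.121·14.8) = 0.08887 m·K/W
ΣR = 0.01219 + 2.530×10^-5 + 1.416 + 1.294 + 0.08887 = 2.811 m·K/W
Q' = ΔT/ΣR = (544 K − 301.7 K)/2.811 = 86.20 W/m
From the inner boundary to the vermiculite board/perlite interface, ΣR_partial = 1.428 m·K/W.
T_interface = T_in − Q'·ΣR_partial = 544 K − (86.20)(1.428) = 421 K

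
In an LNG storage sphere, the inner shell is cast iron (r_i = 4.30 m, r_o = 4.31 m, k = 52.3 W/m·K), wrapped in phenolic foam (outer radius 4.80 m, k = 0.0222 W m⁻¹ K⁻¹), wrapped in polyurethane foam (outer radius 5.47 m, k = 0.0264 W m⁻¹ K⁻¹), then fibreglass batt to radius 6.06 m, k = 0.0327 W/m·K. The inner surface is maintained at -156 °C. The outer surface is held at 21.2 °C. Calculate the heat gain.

Series thermal resistances, inner to outer:
  R_cast iron = (1/4.30 − 1/4.31)/(4πk) = 5.396×10^-4/(4π·52.3) = 8.210×10^-7 K/W
  R_phenolic foam = (1/4.31 − 1/4.80)/(4πk) = 0.02369/(4π·0.0222) = 0.08490 K/W
  R_polyurethane foam = (1/4.80 − 1/5.47)/(4πk) = 0.02552/(4π·0.0264) = 0.07692 K/W
  R_fibreglass batt = (1/5.47 − 1/6.06)/(4πk) = 0.01780/(4π·0.0327) = 0.04331 K/W
ΣR = 8.210×10^-7 + 0.08490 + 0.07692 + 0.04331 = 0.2051 K/W
Q = ΔT/ΣR = (-156 °C − 21.2 °C)/0.2051 = -864 W
(Negative Q ⇒ heat flows inward; heat gain = 864 W.)

Q = 864 W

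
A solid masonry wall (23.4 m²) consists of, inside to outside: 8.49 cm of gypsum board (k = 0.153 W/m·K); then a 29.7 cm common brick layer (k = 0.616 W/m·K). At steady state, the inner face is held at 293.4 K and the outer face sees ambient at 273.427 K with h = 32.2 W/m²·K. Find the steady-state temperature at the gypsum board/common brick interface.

T = 283.0 K

Resistance network (inner→outer):
  R_gypsum board = L/(kA) = 0.0849/(0.153·23.4) = 0.02371 K/W
  R_common brick = L/(kA) = 0.297/(0.616·23.4) = 0.02060 K/W
  R_conv,out = 1/(hA) = 1/(32.2·23.4) = 0.001327 K/W
ΣR = 0.02371 + 0.02060 + 0.001327 = 0.04564 K/W
Q = ΔT/ΣR = (293.4 K − 273.427 K)/0.04564 = 437.6 W
From the inner boundary to the gypsum board/common brick interface, ΣR_partial = 0.02371 K/W.
T_interface = T_in − Q·ΣR_partial = 293.4 K − (437.6)(0.02371) = 283.0 K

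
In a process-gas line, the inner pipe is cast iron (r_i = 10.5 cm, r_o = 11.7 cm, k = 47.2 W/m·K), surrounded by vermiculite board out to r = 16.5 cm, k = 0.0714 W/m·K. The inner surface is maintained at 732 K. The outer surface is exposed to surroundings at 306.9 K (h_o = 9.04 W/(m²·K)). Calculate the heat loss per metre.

Q' = 487 W/m

Resistance network (inner→outer):
  R'_cast iron = ln(0.117/0.105)/(2πk) = 0.1082/(2π·47.2) = 3.649×10^-4 m·K/W
  R'_vermiculite board = ln(0.165/0.117)/(2πk) = 0.3438/(2π·0.0714) = 0.7663 m·K/W
  R'_conv,out = 1/(2πr h) = 1/(2π·0.165·9.04) = 0.1067 m·K/W
ΣR = 3.649×10^-4 + 0.7663 + 0.1067 = 0.8734 m·K/W
Q' = ΔT/ΣR = (732 K − 306.9 K)/0.8734 = 487 W/m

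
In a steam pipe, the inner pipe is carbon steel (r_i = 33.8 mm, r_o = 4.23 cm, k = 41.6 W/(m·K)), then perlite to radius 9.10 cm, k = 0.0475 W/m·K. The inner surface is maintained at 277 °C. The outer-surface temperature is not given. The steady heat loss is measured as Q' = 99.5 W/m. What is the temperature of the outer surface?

Sum the resistances:
  R'_carbon steel = ln(0.0423/0.0338)/(2πk) = 0.2243/(2π·41.6) = 8.582×10^-4 m·K/W
  R'_perlite = ln(0.0910/0.0423)/(2πk) = 0.7661/(2π·0.0475) = 2.567 m·K/W
ΣR = 2.568 m·K/W
ΔT = Q'·ΣR = 99.5 × 2.568 = 255.5 K
Heat flows outward, so T_out = T_in − ΔT = 277 − 255.5 = 21.5 °C

T_out = 21.5 °C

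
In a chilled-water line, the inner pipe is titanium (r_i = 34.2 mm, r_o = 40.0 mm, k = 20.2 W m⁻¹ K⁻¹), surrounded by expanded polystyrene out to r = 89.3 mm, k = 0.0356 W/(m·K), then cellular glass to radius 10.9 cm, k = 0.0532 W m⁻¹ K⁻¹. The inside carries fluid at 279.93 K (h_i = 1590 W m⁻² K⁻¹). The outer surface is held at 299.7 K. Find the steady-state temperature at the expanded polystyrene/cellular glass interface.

T = 296.9 K

Treat each layer as a resistance in series:
  R'_conv,in = 1/(2πr h) = 1/(2π·0.0342·1590) = 0.002927 m·K/W
  R'_titanium = ln(0.0400/0.0342)/(2πk) = 0.1567/(2π·20.2) = 0.001234 m·K/W
  R'_expanded polystyrene = ln(0.0893/0.0400)/(2πk) = 0.8031/(2π·0.0356) = 3.590 m·K/W
  R'_cellular glass = ln(0.109/0.0893)/(2πk) = 0.1993/(2π·0.0532) = 0.5964 m·K/W
ΣR = 0.002927 + 0.001234 + 3.590 + 0.5964 = 4.191 m·K/W
Q' = ΔT/ΣR = (279.93 K − 299.7 K)/4.191 = -4.717 W/m
From the inner boundary to the expanded polystyrene/cellular glass interface, ΣR_partial = 3.594 m·K/W.
T_interface = T_in − Q'·ΣR_partial = 279.93 K − (-4.717)(3.594) = 296.9 K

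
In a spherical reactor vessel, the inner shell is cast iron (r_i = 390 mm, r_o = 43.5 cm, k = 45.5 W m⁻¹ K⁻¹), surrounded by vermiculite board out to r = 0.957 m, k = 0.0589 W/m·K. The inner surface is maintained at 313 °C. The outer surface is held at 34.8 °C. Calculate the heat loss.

Q = 164 W

Treat each layer as a resistance in series:
  R_cast iron = (1/0.390 − 1/0.435)/(4πk) = 0.2653/(4π·45.5) = 4.639×10^-4 K/W
  R_vermiculite board = (1/0.435 − 1/0.957)/(4πk) = 1.254/(4π·0.0589) = 1.694 K/W
ΣR = 4.639×10^-4 + 1.694 = 1.694 K/W
Q = ΔT/ΣR = (313 °C − 34.8 °C)/1.694 = 164 W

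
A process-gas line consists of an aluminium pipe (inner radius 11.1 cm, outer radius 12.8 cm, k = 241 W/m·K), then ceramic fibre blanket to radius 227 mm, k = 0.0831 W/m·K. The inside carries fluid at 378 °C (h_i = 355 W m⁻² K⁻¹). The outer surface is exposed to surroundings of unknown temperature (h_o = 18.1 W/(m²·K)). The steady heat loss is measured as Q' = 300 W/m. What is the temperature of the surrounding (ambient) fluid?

Series resistances:
  R'_conv,in = 1/(2πr h) = 1/(2π·0.111·355) = 0.004039 m·K/W
  R'_aluminium = ln(0.128/0.111)/(2πk) = 0.1425/(2π·241) = 9.411×10^-5 m·K/W
  R'_ceramic fibre blanket = ln(0.227/0.128)/(2πk) = 0.5729/(2π·0.0831) = 1.097 m·K/W
  R'_conv,out = 1/(2πr h) = 1/(2π·0.227·18.1) = 0.03874 m·K/W
ΣR = 1.140 m·K/W
ΔT = Q'·ΣR = 300 × 1.140 = 342.0 K
Heat flows outward, so T_out = T_in − ΔT = 378 − 342.0 = 36.0 °C

T_out = 36.0 °C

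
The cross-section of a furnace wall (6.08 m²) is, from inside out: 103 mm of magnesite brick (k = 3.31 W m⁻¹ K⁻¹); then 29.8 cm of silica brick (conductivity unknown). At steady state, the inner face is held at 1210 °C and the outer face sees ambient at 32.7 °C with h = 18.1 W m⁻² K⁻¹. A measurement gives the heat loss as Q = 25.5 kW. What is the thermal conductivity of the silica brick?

k = 1.53 W/m·K

ΣR = ΔT/Q = |1210 − 32.7|/25500 = 0.04617 K/W
Known resistances:
  R_magnesite brick = L/(kA) = 0.103/(3.31·6.08) = 0.005118 K/W
  R_conv,out = 1/(hA) = 1/(18.1·6.08) = 0.009087 K/W
R_silica brick = ΣR − ΣR_known = 0.04617 − 0.01420 = 0.03197 K/W
L/(kA) = 0.03197 ⇒ k = 0.298/(0.03197·6.08) = 1.53 W/m·K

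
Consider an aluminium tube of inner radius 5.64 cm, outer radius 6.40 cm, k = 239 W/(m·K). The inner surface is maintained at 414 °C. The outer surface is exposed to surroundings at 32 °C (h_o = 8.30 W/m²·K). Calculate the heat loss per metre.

Q' = 1270 W/m

Treat each layer as a resistance in series:
  R'_aluminium = ln(0.0640/0.0564)/(2πk) = 0.1264/(2π·239) = 8.418×10^-5 m·K/W
  R'_conv,out = 1/(2πr h) = 1/(2π·0.0640·8.30) = 0.2996 m·K/W
ΣR = 8.418×10^-5 + 0.2996 = 0.2997 m·K/W
Q' = ΔT/ΣR = (414 °C − 32 °C)/0.2997 = 1270 W/m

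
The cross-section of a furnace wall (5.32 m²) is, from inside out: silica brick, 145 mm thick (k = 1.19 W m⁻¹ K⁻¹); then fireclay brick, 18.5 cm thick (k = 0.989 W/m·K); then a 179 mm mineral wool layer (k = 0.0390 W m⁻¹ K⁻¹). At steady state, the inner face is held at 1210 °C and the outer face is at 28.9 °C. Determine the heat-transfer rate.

Q = 1280 W

Series thermal resistances, inner to outer:
  R_silica brick = L/(kA) = 0.145/(1.19·5.32) = 0.02290 K/W
  R_fireclay brick = L/(kA) = 0.185/(0.989·5.32) = 0.03516 K/W
  R_mineral wool = L/(kA) = 0.179/(0.0390·5.32) = 0.8627 K/W
ΣR = 0.02290 + 0.03516 + 0.8627 = 0.9208 K/W
Q = ΔT/ΣR = (1210 °C − 28.9 °C)/0.9208 = 1280 W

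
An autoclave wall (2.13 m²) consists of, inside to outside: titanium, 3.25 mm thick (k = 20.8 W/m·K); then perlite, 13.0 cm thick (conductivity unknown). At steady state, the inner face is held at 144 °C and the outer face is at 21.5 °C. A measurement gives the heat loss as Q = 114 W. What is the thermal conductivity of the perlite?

ΣR = ΔT/Q = |144 − 21.5|/114 = 1.075 K/W
Known resistances:
  R_titanium = L/(kA) = 0.00325/(20.8·2.13) = 7.336×10^-5 K/W
R_perlite = ΣR − ΣR_known = 1.075 − 7.336×10^-5 = 1.075 K/W
L/(kA) = 1.075 ⇒ k = 0.130/(1.075·2.13) = 0.0568 W/m·K

k = 0.0568 W/m·K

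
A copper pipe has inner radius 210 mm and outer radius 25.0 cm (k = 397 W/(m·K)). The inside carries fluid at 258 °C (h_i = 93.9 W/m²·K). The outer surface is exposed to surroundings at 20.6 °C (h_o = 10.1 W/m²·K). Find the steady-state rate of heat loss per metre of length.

Treat each layer as a resistance in series:
  R'_conv,in = 1/(2πr h) = 1/(2π·0.210·93.9) = 0.008071 m·K/W
  R'_copper = ln(0.250/0.210)/(2πk) = 0.1744/(2π·397) = 6.990×10^-5 m·K/W
  R'_conv,out = 1/(2πr h) = 1/(2π·0.250·10.1) = 0.06303 m·K/W
ΣR = 0.008071 + 6.990×10^-5 + 0.06303 = 0.07117 m·K/W
Q' = ΔT/ΣR = (258 °C − 20.6 °C)/0.07117 = 3340 W/m

Q' = 3.34 kW/m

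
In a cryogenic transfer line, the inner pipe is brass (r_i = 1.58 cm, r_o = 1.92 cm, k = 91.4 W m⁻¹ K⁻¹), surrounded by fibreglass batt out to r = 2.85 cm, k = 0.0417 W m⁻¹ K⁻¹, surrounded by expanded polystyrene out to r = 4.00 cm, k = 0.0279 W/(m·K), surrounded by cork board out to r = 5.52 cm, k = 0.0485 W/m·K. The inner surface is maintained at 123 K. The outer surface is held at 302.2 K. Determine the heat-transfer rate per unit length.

Q' = 39.8 W/m

Resistance network (inner→outer):
  R'_brass = ln(0.0192/0.0158)/(2πk) = 0.1949/(2π·91.4) = 3.394×10^-4 m·K/W
  R'_fibreglass batt = ln(0.0285/0.0192)/(2πk) = 0.3950/(2π·0.0417) = 1.508 m·K/W
  R'_expanded polystyrene = ln(0.0400/0.0285)/(2πk) = 0.3390/(2π·0.0279) = 1.934 m·K/W
  R'_cork board = ln(0.0552/0.0400)/(2πk) = 0.3221/(2π·0.0485) = 1.057 m·K/W
ΣR = 3.394×10^-4 + 1.508 + 1.934 + 1.057 = 4.499 m·K/W
Q' = ΔT/ΣR = (123 K − 302.2 K)/4.499 = -39.8 W/m
(Negative Q' ⇒ heat flows inward; heat gain = 39.8 W/m.)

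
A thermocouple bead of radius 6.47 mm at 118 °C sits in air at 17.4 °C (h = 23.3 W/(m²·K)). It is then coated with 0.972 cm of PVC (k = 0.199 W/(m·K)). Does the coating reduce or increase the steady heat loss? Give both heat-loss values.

increases: 1.23 → 2.01 W

Critical radius for a sphere: r_cr = 2k/h = 0.0171 m = 1.71 cm.
Outer radius after coating: r₂ = 0.00647 + 0.00972 = 0.01619 m.
Since r₁ < r_cr and r₂ ≤ r_cr, the coating moves toward the maximum at r_cr — heat loss rises.
Bare: R = 1/(4πr₁²h) = 81.59 K/W; Q = 100.6/81.59 = 1.23 W.
Coated: R = R_cond + R_conv = 50.14 K/W; Q = 100.6/50.14 = 2.01 W.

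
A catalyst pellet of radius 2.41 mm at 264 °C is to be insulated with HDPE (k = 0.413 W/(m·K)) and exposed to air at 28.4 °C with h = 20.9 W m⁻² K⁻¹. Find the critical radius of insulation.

r_cr = 3.95 cm

For a sphere, r_cr = 2k_ins/h = 2·0.413/20.9 = 0.0395 m = 3.95 cm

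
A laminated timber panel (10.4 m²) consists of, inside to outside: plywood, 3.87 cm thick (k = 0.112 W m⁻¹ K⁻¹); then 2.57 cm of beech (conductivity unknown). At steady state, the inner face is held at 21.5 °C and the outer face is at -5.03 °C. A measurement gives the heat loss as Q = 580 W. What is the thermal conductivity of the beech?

ΣR = ΔT/Q = |21.5 − -5.03|/580 = 0.04574 K/W
Known resistances:
  R_plywood = L/(kA) = 0.0387/(0.112·10.4) = 0.03322 K/W
R_beech = ΣR − ΣR_known = 0.04574 − 0.03322 = 0.01252 K/W
L/(kA) = 0.01252 ⇒ k = 0.0257/(0.01252·10.4) = 0.197 W/m·K

k = 0.197 W/m·K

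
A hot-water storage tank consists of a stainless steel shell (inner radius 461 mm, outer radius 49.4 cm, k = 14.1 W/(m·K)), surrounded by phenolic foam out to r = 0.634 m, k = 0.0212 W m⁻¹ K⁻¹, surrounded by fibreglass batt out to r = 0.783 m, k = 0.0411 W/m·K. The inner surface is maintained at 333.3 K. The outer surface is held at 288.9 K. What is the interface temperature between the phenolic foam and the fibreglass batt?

T = 300.3 K

Resistance network (inner→outer):
  R_stainless steel = (1/0.461 − 1/0.494)/(4πk) = 0.1449/(4π·14.1) = 8.178×10^-4 K/W
  R_phenolic foam = (1/0.494 − 1/0.634)/(4πk) = 0.4470/(4π·0.0212) = 1.678 K/W
  R_fibreglass batt = (1/0.634 − 1/0.783)/(4πk) = 0.3001/(4π·0.0411) = 0.5811 K/W
ΣR = 8.178×10^-4 + 1.678 + 0.5811 = 2.260 K/W
Q = ΔT/ΣR = (333.3 K − 288.9 K)/2.260 = 19.65 W
From the inner boundary to the phenolic foam/fibreglass batt interface, ΣR_partial = 1.679 K/W.
T_interface = T_in − Q·ΣR_partial = 333.3 K − (19.65)(1.679) = 300.3 K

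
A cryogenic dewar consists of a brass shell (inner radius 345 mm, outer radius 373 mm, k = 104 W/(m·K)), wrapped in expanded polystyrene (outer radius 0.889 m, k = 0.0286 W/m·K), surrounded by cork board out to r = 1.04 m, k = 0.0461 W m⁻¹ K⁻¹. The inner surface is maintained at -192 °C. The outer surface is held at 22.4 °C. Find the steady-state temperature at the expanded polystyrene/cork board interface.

Treat each layer as a resistance in series:
  R_brass = (1/0.345 − 1/0.373)/(4πk) = 0.2176/(4π·104) = 1.665×10^-4 K/W
  R_expanded polystyrene = (1/0.373 − 1/0.889)/(4πk) = 1.556/(4π·0.0286) = 4.330 K/W
  R_cork board = (1/0.889 − 1/1.04)/(4πk) = 0.1633/(4π·0.0461) = 0.2819 K/W
ΣR = 1.665×10^-4 + 4.330 + 0.2819 = 4.612 K/W
Q = ΔT/ΣR = (-192 °C − 22.4 °C)/4.612 = -46.49 W
From the inner boundary to the expanded polystyrene/cork board interface, ΣR_partial = 4.330 K/W.
T_interface = T_in − Q·ΣR_partial = -192 °C − (-46.49)(4.330) = 9.3 °C

T = 9.3 °C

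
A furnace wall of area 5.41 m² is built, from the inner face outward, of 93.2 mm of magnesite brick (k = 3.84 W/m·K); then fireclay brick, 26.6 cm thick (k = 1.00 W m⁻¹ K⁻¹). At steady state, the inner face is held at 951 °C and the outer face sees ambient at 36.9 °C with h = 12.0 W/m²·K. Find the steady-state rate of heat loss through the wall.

Resistance network (inner→outer):
  R_magnesite brick = L/(kA) = 0.0932/(3.84·5.41) = 0.004486 K/W
  R_fireclay brick = L/(kA) = 0.266/(1.00·5.41) = 0.04917 K/W
  R_conv,out = 1/(hA) = 1/(12.0·5.41) = 0.01540 K/W
ΣR = 0.004486 + 0.04917 + 0.01540 = 0.06906 K/W
Q = ΔT/ΣR = (951 °C − 36.9 °C)/0.06906 = 13200 W

Q = 13200 W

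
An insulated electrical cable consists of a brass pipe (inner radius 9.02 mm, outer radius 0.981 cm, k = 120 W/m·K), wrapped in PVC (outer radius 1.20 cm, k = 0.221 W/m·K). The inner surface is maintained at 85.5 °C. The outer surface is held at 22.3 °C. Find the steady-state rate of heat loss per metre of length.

Series thermal resistances, inner to outer:
  R'_brass = ln(0.00981/0.00902)/(2πk) = 0.08396/(2π·120) = 1.114×10^-4 m·K/W
  R'_PVC = ln(0.0120/0.00981)/(2πk) = 0.2015/(2π·0.221) = 0.1451 m·K/W
ΣR = 1.114×10^-4 + 0.1451 = 0.1452 m·K/W
Q' = ΔT/ΣR = (85.5 °C − 22.3 °C)/0.1452 = 435 W/m

Q' = 435 W/m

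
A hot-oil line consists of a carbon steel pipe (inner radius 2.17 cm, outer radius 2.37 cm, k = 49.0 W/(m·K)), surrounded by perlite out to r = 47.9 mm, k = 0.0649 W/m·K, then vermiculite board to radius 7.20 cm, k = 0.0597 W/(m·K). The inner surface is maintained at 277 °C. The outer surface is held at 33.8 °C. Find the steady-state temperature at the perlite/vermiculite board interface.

T = 128 °C

Resistance network (inner→outer):
  R'_carbon steel = ln(0.0237/0.0217)/(2πk) = 0.08816/(2π·49.0) = 2.864×10^-4 m·K/W
  R'_perlite = ln(0.0479/0.0237)/(2πk) = 0.7036/(2π·0.0649) = 1.726 m·K/W
  R'_vermiculite board = ln(0.0720/0.0479)/(2πk) = 0.4076/(2π·0.0597) = 1.086 m·K/W
ΣR = 2.864×10^-4 + 1.726 + 1.086 = 2.812 m·K/W
Q' = ΔT/ΣR = (277 °C − 33.8 °C)/2.812 = 86.49 W/m
From the inner boundary to the perlite/vermiculite board interface, ΣR_partial = 1.726 m·K/W.
T_interface = T_in − Q'·ΣR_partial = 277 °C − (86.49)(1.726) = 128 °C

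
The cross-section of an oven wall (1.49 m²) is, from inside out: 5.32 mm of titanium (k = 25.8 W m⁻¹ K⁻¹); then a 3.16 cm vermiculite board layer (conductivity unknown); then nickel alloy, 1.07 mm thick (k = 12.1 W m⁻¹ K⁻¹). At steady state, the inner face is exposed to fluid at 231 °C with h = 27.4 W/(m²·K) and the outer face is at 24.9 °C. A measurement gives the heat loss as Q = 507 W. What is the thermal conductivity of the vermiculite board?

k = 0.0555 W/m·K

ΣR = ΔT/Q = |231 − 24.9|/507 = 0.4065 K/W
Known resistances:
  R_conv,in = 1/(hA) = 1/(27.4·1.49) = 0.02449 K/W
  R_titanium = L/(kA) = 0.00532/(25.8·1.49) = 1.384×10^-4 K/W
  R_nickel alloy = L/(kA) = 0.00107/(12.1·1.49) = 5.935×10^-5 K/W
R_vermiculite board = ΣR − ΣR_known = 0.4065 − 0.02469 = 0.3818 K/W
L/(kA) = 0.3818 ⇒ k = 0.0316/(0.3818·1.49) = 0.0555 W/m·K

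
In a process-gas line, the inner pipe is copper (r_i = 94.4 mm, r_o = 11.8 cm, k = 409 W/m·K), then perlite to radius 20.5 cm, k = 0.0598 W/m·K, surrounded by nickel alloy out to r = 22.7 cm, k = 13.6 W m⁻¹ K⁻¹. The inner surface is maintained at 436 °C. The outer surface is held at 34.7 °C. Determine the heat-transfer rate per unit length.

Resistance network (inner→outer):
  R'_copper = ln(0.118/0.0944)/(2πk) = 0.2231/(2π·409) = 8.683×10^-5 m·K/W
  R'_perlite = ln(0.205/0.118)/(2πk) = 0.5523/(2π·0.0598) = 1.470 m·K/W
  R'_nickel alloy = ln(0.227/0.205)/(2πk) = 0.1019/(2π·13.6) = 0.001193 m·K/W
ΣR = 8.683×10^-5 + 1.470 + 0.001193 = 1.471 m·K/W
Q' = ΔT/ΣR = (436 °C − 34.7 °C)/1.471 = 273 W/m

Q' = 273 W/m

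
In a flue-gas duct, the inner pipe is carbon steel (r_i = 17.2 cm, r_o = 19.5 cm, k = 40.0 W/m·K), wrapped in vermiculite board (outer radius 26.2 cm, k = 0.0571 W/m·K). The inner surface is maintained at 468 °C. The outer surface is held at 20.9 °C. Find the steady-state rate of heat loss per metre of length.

Series thermal resistances, inner to outer:
  R'_carbon steel = ln(0.195/0.172)/(2πk) = 0.1255/(2π·40.0) = 4.994×10^-4 m·K/W
  R'_vermiculite board = ln(0.262/0.195)/(2πk) = 0.2953/(2π·0.0571) = 0.8232 m·K/W
ΣR = 4.994×10^-4 + 0.8232 = 0.8237 m·K/W
Q' = ΔT/ΣR = (468 °C − 20.9 °C)/0.8237 = 543 W/m

Q' = 543 W/m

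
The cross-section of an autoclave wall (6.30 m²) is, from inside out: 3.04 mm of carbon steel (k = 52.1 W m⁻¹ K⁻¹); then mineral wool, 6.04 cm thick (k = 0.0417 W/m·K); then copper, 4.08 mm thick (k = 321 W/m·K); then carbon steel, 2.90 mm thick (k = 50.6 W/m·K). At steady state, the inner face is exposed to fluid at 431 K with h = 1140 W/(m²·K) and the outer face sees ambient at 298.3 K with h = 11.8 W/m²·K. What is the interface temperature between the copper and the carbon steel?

Resistance network (inner→outer):
  R_conv,in = 1/(hA) = 1/(1140·6.30) = 1.392×10^-4 K/W
  R_carbon steel = L/(kA) = 0.00304/(52.1·6.30) = 9.262×10^-6 K/W
  R_mineral wool = L/(kA) = 0.0604/(0.0417·6.30) = 0.2299 K/W
  R_copper = L/(kA) = 0.00408/(321·6.30) = 2.018×10^-6 K/W
  R_carbon steel = L/(kA) = 0.00290/(50.6·6.30) = 9.097×10^-6 K/W
  R_conv,out = 1/(hA) = 1/(11.8·6.30) = 0.01345 K/W
ΣR = 1.392×10^-4 + 9.262×10^-6 + 0.2299 + 2.018×10^-6 + 9.097×10^-6 + 0.01345 = 0.2435 K/W
Q = ΔT/ΣR = (431 K − 298.3 K)/0.2435 = 545.0 W
From the inner boundary to the copper/carbon steel interface, ΣR_partial = 0.2301 K/W.
T_interface = T_in − Q·ΣR_partial = 431 K − (545.0)(0.2301) = 305.6 K

T = 305.6 K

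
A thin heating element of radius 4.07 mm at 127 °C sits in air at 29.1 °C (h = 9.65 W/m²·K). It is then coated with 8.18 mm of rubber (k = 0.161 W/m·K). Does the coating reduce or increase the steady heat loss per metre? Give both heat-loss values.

increases: 24.2 → 40.2 W/m

Critical radius for a cylinder: r_cr = k/h = 0.0167 m = 1.67 cm.
Outer radius after coating: r₂ = 0.00407 + 0.00818 = 0.01225 m.
Since r₁ < r_cr and r₂ ≤ r_cr, the coating moves toward the maximum at r_cr — heat loss rises.
Bare: R = 1/(2πr₁h) = 4.052 m·K/W; Q = 97.9/4.052 = 24.2 W/m.
Coated: R = R_cond + R_conv = 2.436 m·K/W; Q = 97.9/2.436 = 40.2 W/m.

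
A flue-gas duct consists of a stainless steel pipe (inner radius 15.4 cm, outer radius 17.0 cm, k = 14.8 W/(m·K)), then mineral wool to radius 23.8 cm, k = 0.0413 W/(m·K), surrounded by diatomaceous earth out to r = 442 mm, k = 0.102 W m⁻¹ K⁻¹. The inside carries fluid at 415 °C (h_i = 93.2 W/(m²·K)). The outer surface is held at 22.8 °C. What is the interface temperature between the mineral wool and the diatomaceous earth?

Treat each layer as a resistance in series:
  R'_conv,in = 1/(2πr h) = 1/(2π·0.154·93.2) = 0.01109 m·K/W
  R'_stainless steel = ln(0.170/0.154)/(2πk) = 0.09885/(2π·14.8) = 0.001063 m·K/W
  R'_mineral wool = ln(0.238/0.170)/(2πk) = 0.3365/(2π·0.0413) = 1.297 m·K/W
  R'_diatomaceous earth = ln(0.442/0.238)/(2πk) = 0.6190/(2π·0.102) = 0.9659 m·K/W
ΣR = 0.01109 + 0.001063 + 1.297 + 0.9659 = 2.275 m·K/W
Q' = ΔT/ΣR = (415 °C − 22.8 °C)/2.275 = 172.4 W/m
From the inner boundary to the mineral wool/diatomaceous earth interface, ΣR_partial = 1.309 m·K/W.
T_interface = T_in − Q'·ΣR_partial = 415 °C − (172.4)(1.309) = 189 °C

T = 189 °C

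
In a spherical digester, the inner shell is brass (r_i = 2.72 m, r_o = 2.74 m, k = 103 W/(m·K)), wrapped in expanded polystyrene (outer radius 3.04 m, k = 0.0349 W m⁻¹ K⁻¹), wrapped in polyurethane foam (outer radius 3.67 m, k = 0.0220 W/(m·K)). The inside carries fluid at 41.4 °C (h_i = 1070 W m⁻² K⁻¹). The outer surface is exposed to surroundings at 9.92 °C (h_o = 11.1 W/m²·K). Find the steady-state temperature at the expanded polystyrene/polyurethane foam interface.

T = 32.4 °C

Resistance network (inner→outer):
  R_conv,in = 1/(4πr²h) = 1/(4π·2.72²·1070) = 1.005×10^-5 K/W
  R_brass = (1/2.72 − 1/2.74)/(4πk) = 0.002684/(4π·103) = 2.073×10^-6 K/W
  R_expanded polystyrene = (1/2.74 − 1/3.04)/(4πk) = 0.03602/(4π·0.0349) = 0.08212 K/W
  R_polyurethane foam = (1/3.04 − 1/3.67)/(4πk) = 0.05647/(4π·0.0220) = 0.2043 K/W
  R_conv,out = 1/(4πr²h) = 1/(4π·3.67²·11.1) = 5.323×10^-4 K/W
ΣR = 1.005×10^-5 + 2.073×10^-6 + 0.08212 + 0.2043 + 5.323×10^-4 = 0.2870 K/W
Q = ΔT/ΣR = (41.4 °C − 9.92 °C)/0.2870 = 109.7 W
From the inner boundary to the expanded polystyrene/polyurethane foam interface, ΣR_partial = 0.08213 K/W.
T_interface = T_in − Q·ΣR_partial = 41.4 °C − (109.7)(0.08213) = 32.4 °C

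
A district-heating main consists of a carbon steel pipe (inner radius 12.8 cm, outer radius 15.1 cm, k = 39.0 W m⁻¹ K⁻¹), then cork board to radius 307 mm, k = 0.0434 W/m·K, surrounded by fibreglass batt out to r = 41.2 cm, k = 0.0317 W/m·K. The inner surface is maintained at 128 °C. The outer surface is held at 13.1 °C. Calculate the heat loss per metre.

Series thermal resistances, inner to outer:
  R'_carbon steel = ln(0.151/0.128)/(2πk) = 0.1652/(2π·39.0) = 6.744×10^-4 m·K/W
  R'_cork board = ln(0.307/0.151)/(2πk) = 0.7096/(2π·0.0434) = 2.602 m·K/W
  R'_fibreglass batt = ln(0.412/0.307)/(2πk) = 0.2942/(2π·0.0317) = 1.477 m·K/W
ΣR = 6.744×10^-4 + 2.602 + 1.477 = 4.080 m·K/W
Q' = ΔT/ΣR = (128 °C − 13.1 °C)/4.080 = 28.2 W/m

Q' = 28.2 W/m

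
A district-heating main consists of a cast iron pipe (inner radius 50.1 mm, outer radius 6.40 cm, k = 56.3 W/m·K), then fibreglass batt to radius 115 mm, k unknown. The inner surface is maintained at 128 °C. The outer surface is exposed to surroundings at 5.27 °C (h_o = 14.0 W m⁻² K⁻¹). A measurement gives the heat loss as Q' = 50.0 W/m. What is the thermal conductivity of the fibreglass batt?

k = 0.0396 W/m·K

ΣR = ΔT/Q' = |128 − 5.27|/50.0 = 2.455 m·K/W
Known resistances:
  R'_cast iron = ln(0.0640/0.0501)/(2πk) = 0.2449/(2π·56.3) = 6.922×10^-4 m·K/W
  R'_conv,out = 1/(2πr h) = 1/(2π·0.115·14.0) = 0.09885 m·K/W
R_fibreglass batt = ΣR − ΣR_known = 2.455 − 0.09954 = 2.355 m·K/W
ln(r₂/r₁)/(2πk) = 2.355 ⇒ k = 0.5860/(2π·2.355) = 0.0396 W/m·K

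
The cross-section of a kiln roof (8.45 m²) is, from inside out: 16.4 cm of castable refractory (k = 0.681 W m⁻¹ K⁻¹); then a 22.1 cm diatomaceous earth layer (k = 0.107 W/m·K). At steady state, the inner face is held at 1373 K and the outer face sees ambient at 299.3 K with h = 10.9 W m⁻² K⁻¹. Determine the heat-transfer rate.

Q = 3.78 kW

Treat each layer as a resistance in series:
  R_castable refractory = L/(kA) = 0.164/(0.681·8.45) = 0.02850 K/W
  R_diatomaceous earth = L/(kA) = 0.221/(0.107·8.45) = 0.2444 K/W
  R_conv,out = 1/(hA) = 1/(10.9·8.45) = 0.01086 K/W
ΣR = 0.02850 + 0.2444 + 0.01086 = 0.2838 K/W
Q = ΔT/ΣR = (1373 K − 299.3 K)/0.2838 = 3780 W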